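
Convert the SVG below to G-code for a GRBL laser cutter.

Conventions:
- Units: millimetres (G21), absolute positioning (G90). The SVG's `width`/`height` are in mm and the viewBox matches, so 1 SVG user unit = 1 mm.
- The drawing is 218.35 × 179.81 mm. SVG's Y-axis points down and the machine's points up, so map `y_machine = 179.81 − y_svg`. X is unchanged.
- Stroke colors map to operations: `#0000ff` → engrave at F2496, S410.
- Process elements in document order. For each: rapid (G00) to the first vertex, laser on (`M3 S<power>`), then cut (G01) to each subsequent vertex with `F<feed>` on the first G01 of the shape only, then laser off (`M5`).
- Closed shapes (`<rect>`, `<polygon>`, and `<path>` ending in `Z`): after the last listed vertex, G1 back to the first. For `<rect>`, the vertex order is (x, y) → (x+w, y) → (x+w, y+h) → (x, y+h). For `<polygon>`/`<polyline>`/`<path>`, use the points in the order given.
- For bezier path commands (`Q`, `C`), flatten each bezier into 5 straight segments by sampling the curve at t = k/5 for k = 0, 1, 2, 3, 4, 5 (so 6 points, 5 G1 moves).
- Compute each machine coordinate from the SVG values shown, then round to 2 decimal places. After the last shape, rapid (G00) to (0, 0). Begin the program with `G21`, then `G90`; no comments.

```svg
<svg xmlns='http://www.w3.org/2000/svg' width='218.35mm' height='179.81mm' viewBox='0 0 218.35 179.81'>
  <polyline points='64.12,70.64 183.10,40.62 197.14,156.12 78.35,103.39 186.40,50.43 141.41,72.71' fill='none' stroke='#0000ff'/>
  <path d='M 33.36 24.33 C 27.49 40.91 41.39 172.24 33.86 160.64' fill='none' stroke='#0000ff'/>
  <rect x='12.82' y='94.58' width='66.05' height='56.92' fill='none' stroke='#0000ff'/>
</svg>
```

G21
G90
G00 X64.12 Y109.17
M3 S410
G01 X183.10 Y139.19 F2496
G01 X197.14 Y23.69
G01 X78.35 Y76.42
G01 X186.40 Y129.38
G01 X141.41 Y107.10
M5
G00 X33.36 Y155.48
M3 S410
G01 X31.88 Y133.82 F2496
G01 X33.17 Y97.00
G01 X35.25 Y57.36
G01 X36.14 Y27.30
G01 X33.86 Y19.17
M5
G00 X12.82 Y85.23
M3 S410
G01 X78.87 Y85.23 F2496
G01 X78.87 Y28.31
G01 X12.82 Y28.31
G01 X12.82 Y85.23
M5
G00 X0.00 Y0.00

1 u = 1 mm; y_m = 179.81 − y.

[1] `<polyline>` open polyline, #0000ff→engrave S410 F2496: (64.12,109.17) → (183.10,139.19) → (197.14,23.69) → (78.35,76.42) → (186.40,129.38) → (141.41,107.10)

[2] `<path>` cubic bezier, #0000ff→engrave S410 F2496: (33.36,155.48) → (31.88,133.82) → (33.17,97.00) → (35.25,57.36) → (36.14,27.30) → (33.86,19.17)

[3] `<rect>` rectangle, #0000ff→engrave S410 F2496: (12.82,85.23) → (78.87,85.23) → (78.87,28.31) → (12.82,28.31) → (12.82,85.23) (closed)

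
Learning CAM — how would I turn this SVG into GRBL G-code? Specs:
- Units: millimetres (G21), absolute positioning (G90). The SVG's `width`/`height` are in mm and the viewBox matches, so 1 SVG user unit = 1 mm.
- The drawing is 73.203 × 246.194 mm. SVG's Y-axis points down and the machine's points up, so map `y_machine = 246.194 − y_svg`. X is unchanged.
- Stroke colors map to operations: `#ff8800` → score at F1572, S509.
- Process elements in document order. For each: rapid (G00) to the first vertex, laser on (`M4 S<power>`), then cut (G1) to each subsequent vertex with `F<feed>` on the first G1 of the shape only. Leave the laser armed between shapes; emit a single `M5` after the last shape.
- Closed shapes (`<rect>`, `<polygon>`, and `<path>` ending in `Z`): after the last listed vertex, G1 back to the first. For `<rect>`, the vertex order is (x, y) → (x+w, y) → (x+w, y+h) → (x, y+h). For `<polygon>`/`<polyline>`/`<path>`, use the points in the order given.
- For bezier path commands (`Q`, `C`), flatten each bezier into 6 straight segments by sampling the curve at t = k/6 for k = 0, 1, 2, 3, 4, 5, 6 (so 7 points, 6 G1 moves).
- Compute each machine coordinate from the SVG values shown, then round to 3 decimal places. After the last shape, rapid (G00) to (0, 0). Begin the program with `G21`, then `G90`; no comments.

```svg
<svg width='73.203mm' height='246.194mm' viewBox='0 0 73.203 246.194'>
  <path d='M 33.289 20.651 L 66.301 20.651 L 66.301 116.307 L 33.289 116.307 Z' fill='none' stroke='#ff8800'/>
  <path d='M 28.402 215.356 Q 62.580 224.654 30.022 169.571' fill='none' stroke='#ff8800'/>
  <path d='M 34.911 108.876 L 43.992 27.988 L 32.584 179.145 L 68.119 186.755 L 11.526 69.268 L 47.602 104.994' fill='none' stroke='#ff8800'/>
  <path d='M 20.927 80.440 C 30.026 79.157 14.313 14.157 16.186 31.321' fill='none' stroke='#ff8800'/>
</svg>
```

viewBox `0 0 73.203 246.194` with mm width/height → 1 unit = 1 mm. Flip: y_m = 246.194 − y_svg.

**Shape 1** — `<path>` rectangle, stroke `#ff8800` → score (S509, F1572). Machine vertices: (33.289,225.543) → (66.301,225.543) → (66.301,129.887) → (33.289,129.887) → (33.289,225.543). Closed: final G1 returns to the first vertex.

**Shape 2** — `<path>` quadratic bezier, stroke `#ff8800` → score (S509, F1572). Control points (SVG): P0=(28.402,215.356), P1=(62.580,224.654), P2=(30.022,169.571); sampled at t=k/6. Machine vertices: (28.402,30.838) → (37.941,29.527) → (43.772,31.793) → (45.896,37.635) → (44.312,47.054) → (39.021,60.050) → (30.022,76.623). Open path.

**Shape 3** — `<path>` open polyline, stroke `#ff8800` → score (S509, F1572). Machine vertices: (34.911,137.318) → (43.992,218.206) → (32.584,67.049) → (68.119,59.439) → (11.526,176.926) → (47.602,141.200). Open path.

**Shape 4** — `<path>` cubic bezier, stroke `#ff8800` → score (S509, F1572). Control points (SVG): P0=(20.927,80.440), P1=(30.026,79.157), P2=(14.313,14.157), P3=(16.186,31.321); sampled at t=k/6. Machine vertices: (20.927,165.754) → (23.605,171.030) → (23.326,182.873) → (21.266,197.231) → (18.605,210.052) → (16.519,217.283) → (16.186,214.873). Open path.

G21
G90
G00 X33.289 Y225.543
M4 S509
G1 X66.301 Y225.543 F1572
G1 X66.301 Y129.887
G1 X33.289 Y129.887
G1 X33.289 Y225.543
G00 X28.402 Y30.838
M4 S509
G1 X37.941 Y29.527 F1572
G1 X43.772 Y31.793
G1 X45.896 Y37.635
G1 X44.312 Y47.054
G1 X39.021 Y60.050
G1 X30.022 Y76.623
G00 X34.911 Y137.318
M4 S509
G1 X43.992 Y218.206 F1572
G1 X32.584 Y67.049
G1 X68.119 Y59.439
G1 X11.526 Y176.926
G1 X47.602 Y141.200
G00 X20.927 Y165.754
M4 S509
G1 X23.605 Y171.030 F1572
G1 X23.326 Y182.873
G1 X21.266 Y197.231
G1 X18.605 Y210.052
G1 X16.519 Y217.283
G1 X16.186 Y214.873
M5
G00 X0.000 Y0.000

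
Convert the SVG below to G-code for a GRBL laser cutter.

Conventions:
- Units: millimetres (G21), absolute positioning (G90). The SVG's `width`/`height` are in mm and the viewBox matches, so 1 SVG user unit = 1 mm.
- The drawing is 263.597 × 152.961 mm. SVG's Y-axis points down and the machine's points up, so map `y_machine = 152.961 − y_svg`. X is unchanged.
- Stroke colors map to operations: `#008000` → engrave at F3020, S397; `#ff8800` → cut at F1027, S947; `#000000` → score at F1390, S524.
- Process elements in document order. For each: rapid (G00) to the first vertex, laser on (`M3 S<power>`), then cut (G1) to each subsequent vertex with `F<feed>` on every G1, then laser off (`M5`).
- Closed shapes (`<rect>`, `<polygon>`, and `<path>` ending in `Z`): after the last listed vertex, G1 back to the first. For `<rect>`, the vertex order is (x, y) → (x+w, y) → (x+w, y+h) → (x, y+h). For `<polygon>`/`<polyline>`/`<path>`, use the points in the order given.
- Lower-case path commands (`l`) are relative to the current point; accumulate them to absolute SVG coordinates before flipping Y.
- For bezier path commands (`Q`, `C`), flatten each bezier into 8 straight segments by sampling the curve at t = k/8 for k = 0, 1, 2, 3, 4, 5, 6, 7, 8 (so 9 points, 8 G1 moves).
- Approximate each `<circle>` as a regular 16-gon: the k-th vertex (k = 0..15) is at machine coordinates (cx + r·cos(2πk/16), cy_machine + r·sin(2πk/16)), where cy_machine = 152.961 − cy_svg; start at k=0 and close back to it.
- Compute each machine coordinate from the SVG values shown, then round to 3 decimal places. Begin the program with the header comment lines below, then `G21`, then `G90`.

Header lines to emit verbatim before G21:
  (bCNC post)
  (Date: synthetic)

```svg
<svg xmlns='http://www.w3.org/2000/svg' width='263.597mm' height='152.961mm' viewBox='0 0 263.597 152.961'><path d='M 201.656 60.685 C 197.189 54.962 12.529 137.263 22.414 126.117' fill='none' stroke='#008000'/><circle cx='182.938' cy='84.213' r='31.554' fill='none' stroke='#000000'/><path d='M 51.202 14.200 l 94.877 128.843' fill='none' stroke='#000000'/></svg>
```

1 u = 1 mm; y_m = 152.961 − y.

[1] `<path>` cubic bezier, #008000→engrave S397 F3020: (201.656,92.276) → (192.266,90.650) → (170.375,82.899) → (140.373,71.149) → (106.653,57.526) → (73.605,44.158) → (45.622,33.170) → (27.095,26.690) → (22.414,26.844)

[2] `<circle>` circle, #000000→score S524 F1390: (214.492,68.748) → (212.090,80.823) → (205.250,91.060) → (195.013,97.900) → (182.938,100.302) → (170.863,97.900) → (160.626,91.060) → (153.786,80.823) → (151.384,68.748) → (153.786,56.673) → (160.626,46.436) → (170.863,39.596) → (182.938,37.194) → (195.013,39.596) → (205.250,46.436) → (212.090,56.673) → (214.492,68.748) (closed)

[3] `<path>` line segment, #000000→score S524 F1390: (51.202,138.761) → (146.079,9.918)

(bCNC post)
(Date: synthetic)
G21
G90
G00 X201.656 Y92.276
M3 S397
G1 X192.266 Y90.650 F3020
G1 X170.375 Y82.899 F3020
G1 X140.373 Y71.149 F3020
G1 X106.653 Y57.526 F3020
G1 X73.605 Y44.158 F3020
G1 X45.622 Y33.170 F3020
G1 X27.095 Y26.690 F3020
G1 X22.414 Y26.844 F3020
M5
G00 X214.492 Y68.748
M3 S524
G1 X212.090 Y80.823 F1390
G1 X205.250 Y91.060 F1390
G1 X195.013 Y97.900 F1390
G1 X182.938 Y100.302 F1390
G1 X170.863 Y97.900 F1390
G1 X160.626 Y91.060 F1390
G1 X153.786 Y80.823 F1390
G1 X151.384 Y68.748 F1390
G1 X153.786 Y56.673 F1390
G1 X160.626 Y46.436 F1390
G1 X170.863 Y39.596 F1390
G1 X182.938 Y37.194 F1390
G1 X195.013 Y39.596 F1390
G1 X205.250 Y46.436 F1390
G1 X212.090 Y56.673 F1390
G1 X214.492 Y68.748 F1390
M5
G00 X51.202 Y138.761
M3 S524
G1 X146.079 Y9.918 F1390
M5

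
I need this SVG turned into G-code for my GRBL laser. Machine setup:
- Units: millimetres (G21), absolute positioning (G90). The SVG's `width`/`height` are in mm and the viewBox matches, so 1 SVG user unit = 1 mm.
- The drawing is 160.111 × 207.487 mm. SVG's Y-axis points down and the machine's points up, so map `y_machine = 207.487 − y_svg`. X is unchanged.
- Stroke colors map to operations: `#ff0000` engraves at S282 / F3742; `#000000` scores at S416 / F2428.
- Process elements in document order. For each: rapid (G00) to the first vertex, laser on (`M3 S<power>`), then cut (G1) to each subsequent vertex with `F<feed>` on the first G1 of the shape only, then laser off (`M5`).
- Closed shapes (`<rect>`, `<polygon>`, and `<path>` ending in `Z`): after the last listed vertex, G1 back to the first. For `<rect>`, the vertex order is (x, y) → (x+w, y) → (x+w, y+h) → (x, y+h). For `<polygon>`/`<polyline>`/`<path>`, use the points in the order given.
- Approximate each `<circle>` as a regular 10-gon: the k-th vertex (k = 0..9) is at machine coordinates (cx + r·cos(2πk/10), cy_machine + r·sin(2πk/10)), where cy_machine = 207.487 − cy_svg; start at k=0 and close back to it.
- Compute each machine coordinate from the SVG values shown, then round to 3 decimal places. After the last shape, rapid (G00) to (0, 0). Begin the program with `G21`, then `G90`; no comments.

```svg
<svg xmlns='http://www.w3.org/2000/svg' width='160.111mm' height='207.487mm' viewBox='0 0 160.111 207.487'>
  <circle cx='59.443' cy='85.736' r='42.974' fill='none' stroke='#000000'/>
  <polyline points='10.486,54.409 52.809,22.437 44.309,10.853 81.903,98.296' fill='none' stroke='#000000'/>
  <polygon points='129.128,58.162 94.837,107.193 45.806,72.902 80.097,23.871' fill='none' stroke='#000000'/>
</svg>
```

G21
G90
G00 X102.417 Y121.751
M3 S416
G1 X94.210 Y147.010 F2428
G1 X72.723 Y162.622
G1 X46.163 Y162.622
G1 X24.676 Y147.010
G1 X16.469 Y121.751
G1 X24.676 Y96.492
G1 X46.163 Y80.880
G1 X72.723 Y80.880
G1 X94.210 Y96.492
G1 X102.417 Y121.751
M5
G00 X10.486 Y153.078
M3 S416
G1 X52.809 Y185.050 F2428
G1 X44.309 Y196.634
G1 X81.903 Y109.191
M5
G00 X129.128 Y149.325
M3 S416
G1 X94.837 Y100.294 F2428
G1 X45.806 Y134.585
G1 X80.097 Y183.616
G1 X129.128 Y149.325
M5
G00 X0.000 Y0.000

Since the viewBox matches the mm dimensions, user units are millimetres directly. The only transform is the Y-flip y_m = 207.487 − y_svg.

Shape 1 is a circle drawn with `<circle>`. Its stroke #000000 means score at S416, F2428. After flipping Y the toolpath is (102.417,121.751) → (94.210,147.010) → (72.723,162.622) → (46.163,162.622) → (24.676,147.010) → (16.469,121.751) → (24.676,96.492) → (46.163,80.880) → (72.723,80.880) → (94.210,96.492) → (102.417,121.751), returning to the start.

Shape 2 is a open polyline drawn with `<polyline>`. Its stroke #000000 means score at S416, F2428. After flipping Y the toolpath is (10.486,153.078) → (52.809,185.050) → (44.309,196.634) → (81.903,109.191).

Shape 3 is a regular polygon drawn with `<polygon>`. Its stroke #000000 means score at S416, F2428. After flipping Y the toolpath is (129.128,149.325) → (94.837,100.294) → (45.806,134.585) → (80.097,183.616) → (129.128,149.325), returning to the start.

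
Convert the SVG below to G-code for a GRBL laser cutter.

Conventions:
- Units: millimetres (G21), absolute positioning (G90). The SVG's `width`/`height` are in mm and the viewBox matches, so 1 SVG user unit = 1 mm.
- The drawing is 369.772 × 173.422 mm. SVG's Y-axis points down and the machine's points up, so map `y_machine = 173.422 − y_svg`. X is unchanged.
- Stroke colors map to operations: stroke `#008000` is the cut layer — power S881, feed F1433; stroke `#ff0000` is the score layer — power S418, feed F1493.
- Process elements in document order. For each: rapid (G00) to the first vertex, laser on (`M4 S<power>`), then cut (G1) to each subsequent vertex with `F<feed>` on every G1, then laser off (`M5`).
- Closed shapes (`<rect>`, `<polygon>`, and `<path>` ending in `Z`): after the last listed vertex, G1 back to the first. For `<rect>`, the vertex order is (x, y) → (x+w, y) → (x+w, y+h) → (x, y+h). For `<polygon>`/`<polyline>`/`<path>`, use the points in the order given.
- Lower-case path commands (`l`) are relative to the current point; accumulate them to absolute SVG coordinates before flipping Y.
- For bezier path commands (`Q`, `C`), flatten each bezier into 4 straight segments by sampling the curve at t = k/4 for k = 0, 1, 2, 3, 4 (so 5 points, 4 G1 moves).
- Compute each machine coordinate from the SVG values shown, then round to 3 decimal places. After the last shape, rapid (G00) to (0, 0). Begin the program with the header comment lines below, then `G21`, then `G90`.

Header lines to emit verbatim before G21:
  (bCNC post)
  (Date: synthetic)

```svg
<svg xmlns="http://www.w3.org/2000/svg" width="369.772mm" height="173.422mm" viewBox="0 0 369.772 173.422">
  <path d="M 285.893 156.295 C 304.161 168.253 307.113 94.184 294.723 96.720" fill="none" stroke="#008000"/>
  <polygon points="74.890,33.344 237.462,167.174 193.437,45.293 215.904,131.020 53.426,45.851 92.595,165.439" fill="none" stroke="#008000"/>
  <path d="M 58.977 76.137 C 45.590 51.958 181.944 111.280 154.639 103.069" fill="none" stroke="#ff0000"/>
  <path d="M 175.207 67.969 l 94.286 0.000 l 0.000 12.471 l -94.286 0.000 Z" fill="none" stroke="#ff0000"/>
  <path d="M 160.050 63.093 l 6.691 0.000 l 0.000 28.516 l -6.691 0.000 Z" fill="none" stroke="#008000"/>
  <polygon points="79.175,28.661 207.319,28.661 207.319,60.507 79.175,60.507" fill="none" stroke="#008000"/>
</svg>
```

Since the viewBox matches the mm dimensions, user units are millimetres directly. The only transform is the Y-flip y_m = 173.422 − y_svg.

Shape 1 is a cubic bezier drawn with `<path>`. Its stroke #008000 means cut at S881, F1433. After flipping Y the toolpath is (285.893,17.127) → (296.722,21.747) → (301.805,43.381) → (301.139,66.782) → (294.723,76.702).

Shape 2 is a closed polygon drawn with `<polygon>`. Its stroke #008000 means cut at S881, F1433. After flipping Y the toolpath is (74.890,140.078) → (237.462,6.248) → (193.437,128.129) → (215.904,42.402) → (53.426,127.571) → (92.595,7.983) → (74.890,140.078), returning to the start.

Shape 3 is a cubic bezier drawn with `<path>`. Its stroke #ff0000 means score at S418, F1493. After flipping Y the toolpath is (58.977,97.285) → (72.116,102.123) → (112.027,89.807) → (149.329,74.497) → (154.639,70.353).

Shape 4 is a rectangle drawn with `<path>`. Its stroke #ff0000 means score at S418, F1493. After flipping Y the toolpath is (175.207,105.453) → (269.493,105.453) → (269.493,92.982) → (175.207,92.982) → (175.207,105.453), returning to the start.

Shape 5 is a rectangle drawn with `<path>`. Its stroke #008000 means cut at S881, F1433. After flipping Y the toolpath is (160.050,110.329) → (166.741,110.329) → (166.741,81.813) → (160.050,81.813) → (160.050,110.329), returning to the start.

Shape 6 is a rectangle drawn with `<polygon>`. Its stroke #008000 means cut at S881, F1433. After flipping Y the toolpath is (79.175,144.761) → (207.319,144.761) → (207.319,112.915) → (79.175,112.915) → (79.175,144.761), returning to the start.

(bCNC post)
(Date: synthetic)
G21
G90
G00 X285.893 Y17.127
M4 S881
G1 X296.722 Y21.747 F1433
G1 X301.805 Y43.381 F1433
G1 X301.139 Y66.782 F1433
G1 X294.723 Y76.702 F1433
M5
G00 X74.890 Y140.078
M4 S881
G1 X237.462 Y6.248 F1433
G1 X193.437 Y128.129 F1433
G1 X215.904 Y42.402 F1433
G1 X53.426 Y127.571 F1433
G1 X92.595 Y7.983 F1433
G1 X74.890 Y140.078 F1433
M5
G00 X58.977 Y97.285
M4 S418
G1 X72.116 Y102.123 F1493
G1 X112.027 Y89.807 F1493
G1 X149.329 Y74.497 F1493
G1 X154.639 Y70.353 F1493
M5
G00 X175.207 Y105.453
M4 S418
G1 X269.493 Y105.453 F1493
G1 X269.493 Y92.982 F1493
G1 X175.207 Y92.982 F1493
G1 X175.207 Y105.453 F1493
M5
G00 X160.050 Y110.329
M4 S881
G1 X166.741 Y110.329 F1433
G1 X166.741 Y81.813 F1433
G1 X160.050 Y81.813 F1433
G1 X160.050 Y110.329 F1433
M5
G00 X79.175 Y144.761
M4 S881
G1 X207.319 Y144.761 F1433
G1 X207.319 Y112.915 F1433
G1 X79.175 Y112.915 F1433
G1 X79.175 Y144.761 F1433
M5
G00 X0.000 Y0.000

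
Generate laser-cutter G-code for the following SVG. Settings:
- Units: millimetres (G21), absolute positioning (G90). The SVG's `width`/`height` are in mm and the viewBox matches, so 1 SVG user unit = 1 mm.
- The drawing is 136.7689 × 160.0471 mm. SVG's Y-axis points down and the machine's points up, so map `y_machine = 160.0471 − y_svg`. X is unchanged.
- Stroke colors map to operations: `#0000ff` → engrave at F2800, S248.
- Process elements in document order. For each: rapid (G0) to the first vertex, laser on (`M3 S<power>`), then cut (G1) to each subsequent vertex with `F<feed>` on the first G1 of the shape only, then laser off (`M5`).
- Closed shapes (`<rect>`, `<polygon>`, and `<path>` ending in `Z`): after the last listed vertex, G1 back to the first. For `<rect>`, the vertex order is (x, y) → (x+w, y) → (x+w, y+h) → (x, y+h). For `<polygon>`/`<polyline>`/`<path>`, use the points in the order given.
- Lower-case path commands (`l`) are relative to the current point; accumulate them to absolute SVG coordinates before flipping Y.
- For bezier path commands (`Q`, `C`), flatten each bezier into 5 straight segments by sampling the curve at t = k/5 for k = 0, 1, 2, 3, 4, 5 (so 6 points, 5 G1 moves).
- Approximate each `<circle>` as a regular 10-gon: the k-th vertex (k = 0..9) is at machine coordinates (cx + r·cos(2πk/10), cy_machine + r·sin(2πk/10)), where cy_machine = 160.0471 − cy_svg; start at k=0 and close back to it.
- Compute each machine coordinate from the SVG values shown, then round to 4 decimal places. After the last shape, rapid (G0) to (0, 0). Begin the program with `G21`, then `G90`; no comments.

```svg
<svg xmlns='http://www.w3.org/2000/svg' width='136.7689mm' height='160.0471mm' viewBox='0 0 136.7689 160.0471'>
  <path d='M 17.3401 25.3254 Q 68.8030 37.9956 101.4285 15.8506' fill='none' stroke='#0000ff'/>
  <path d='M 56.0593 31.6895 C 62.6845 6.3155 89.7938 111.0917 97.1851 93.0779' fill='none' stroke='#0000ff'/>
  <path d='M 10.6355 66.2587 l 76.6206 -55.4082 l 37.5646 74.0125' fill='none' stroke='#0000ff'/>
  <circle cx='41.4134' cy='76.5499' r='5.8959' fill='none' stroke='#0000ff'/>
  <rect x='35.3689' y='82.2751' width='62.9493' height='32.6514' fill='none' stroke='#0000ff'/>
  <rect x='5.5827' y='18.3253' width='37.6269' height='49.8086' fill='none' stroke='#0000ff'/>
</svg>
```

Since the viewBox matches the mm dimensions, user units are millimetres directly. The only transform is the Y-flip y_m = 160.0471 − y_svg.

Shape 1 is a quadratic bezier drawn with `<path>`. Its stroke #0000ff means engrave at S248, F2800. After flipping Y the toolpath is (17.3401,134.7217) → (37.1718,131.0462) → (55.4964,130.1560) → (72.3141,132.0509) → (87.6248,136.7311) → (101.4285,144.1965).

Shape 2 is a cubic bezier drawn with `<path>`. Its stroke #0000ff means engrave at S248, F2800. After flipping Y the toolpath is (56.0593,128.3576) → (62.1709,129.9875) → (71.2690,112.5225) → (81.4238,88.1037) → (90.7058,68.8722) → (97.1851,66.9692).

Shape 3 is a open polyline drawn with `<path>`. Its stroke #0000ff means engrave at S248, F2800. After flipping Y the toolpath is (10.6355,93.7884) → (87.2561,149.1966) → (124.8207,75.1841).

Shape 4 is a circle drawn with `<circle>`. Its stroke #0000ff means engrave at S248, F2800. After flipping Y the toolpath is (47.3093,83.4972) → (46.1833,86.9627) → (43.2353,89.1045) → (39.5915,89.1045) → (36.6435,86.9627) → (35.5175,83.4972) → (36.6435,80.0317) → (39.5915,77.8899) → (43.2353,77.8899) → (46.1833,80.0317) → (47.3093,83.4972), returning to the start.

Shape 5 is a rectangle drawn with `<rect>`. Its stroke #0000ff means engrave at S248, F2800. After flipping Y the toolpath is (35.3689,77.7720) → (98.3182,77.7720) → (98.3182,45.1206) → (35.3689,45.1206) → (35.3689,77.7720), returning to the start.

Shape 6 is a rectangle drawn with `<rect>`. Its stroke #0000ff means engrave at S248, F2800. After flipping Y the toolpath is (5.5827,141.7218) → (43.2096,141.7218) → (43.2096,91.9132) → (5.5827,91.9132) → (5.5827,141.7218), returning to the start.

G21
G90
G0 X17.3401 Y134.7217
M3 S248
G1 X37.1718 Y131.0462 F2800
G1 X55.4964 Y130.1560
G1 X72.3141 Y132.0509
G1 X87.6248 Y136.7311
G1 X101.4285 Y144.1965
M5
G0 X56.0593 Y128.3576
M3 S248
G1 X62.1709 Y129.9875 F2800
G1 X71.2690 Y112.5225
G1 X81.4238 Y88.1037
G1 X90.7058 Y68.8722
G1 X97.1851 Y66.9692
M5
G0 X10.6355 Y93.7884
M3 S248
G1 X87.2561 Y149.1966 F2800
G1 X124.8207 Y75.1841
M5
G0 X47.3093 Y83.4972
M3 S248
G1 X46.1833 Y86.9627 F2800
G1 X43.2353 Y89.1045
G1 X39.5915 Y89.1045
G1 X36.6435 Y86.9627
G1 X35.5175 Y83.4972
G1 X36.6435 Y80.0317
G1 X39.5915 Y77.8899
G1 X43.2353 Y77.8899
G1 X46.1833 Y80.0317
G1 X47.3093 Y83.4972
M5
G0 X35.3689 Y77.7720
M3 S248
G1 X98.3182 Y77.7720 F2800
G1 X98.3182 Y45.1206
G1 X35.3689 Y45.1206
G1 X35.3689 Y77.7720
M5
G0 X5.5827 Y141.7218
M3 S248
G1 X43.2096 Y141.7218 F2800
G1 X43.2096 Y91.9132
G1 X5.5827 Y91.9132
G1 X5.5827 Y141.7218
M5
G0 X0.0000 Y0.0000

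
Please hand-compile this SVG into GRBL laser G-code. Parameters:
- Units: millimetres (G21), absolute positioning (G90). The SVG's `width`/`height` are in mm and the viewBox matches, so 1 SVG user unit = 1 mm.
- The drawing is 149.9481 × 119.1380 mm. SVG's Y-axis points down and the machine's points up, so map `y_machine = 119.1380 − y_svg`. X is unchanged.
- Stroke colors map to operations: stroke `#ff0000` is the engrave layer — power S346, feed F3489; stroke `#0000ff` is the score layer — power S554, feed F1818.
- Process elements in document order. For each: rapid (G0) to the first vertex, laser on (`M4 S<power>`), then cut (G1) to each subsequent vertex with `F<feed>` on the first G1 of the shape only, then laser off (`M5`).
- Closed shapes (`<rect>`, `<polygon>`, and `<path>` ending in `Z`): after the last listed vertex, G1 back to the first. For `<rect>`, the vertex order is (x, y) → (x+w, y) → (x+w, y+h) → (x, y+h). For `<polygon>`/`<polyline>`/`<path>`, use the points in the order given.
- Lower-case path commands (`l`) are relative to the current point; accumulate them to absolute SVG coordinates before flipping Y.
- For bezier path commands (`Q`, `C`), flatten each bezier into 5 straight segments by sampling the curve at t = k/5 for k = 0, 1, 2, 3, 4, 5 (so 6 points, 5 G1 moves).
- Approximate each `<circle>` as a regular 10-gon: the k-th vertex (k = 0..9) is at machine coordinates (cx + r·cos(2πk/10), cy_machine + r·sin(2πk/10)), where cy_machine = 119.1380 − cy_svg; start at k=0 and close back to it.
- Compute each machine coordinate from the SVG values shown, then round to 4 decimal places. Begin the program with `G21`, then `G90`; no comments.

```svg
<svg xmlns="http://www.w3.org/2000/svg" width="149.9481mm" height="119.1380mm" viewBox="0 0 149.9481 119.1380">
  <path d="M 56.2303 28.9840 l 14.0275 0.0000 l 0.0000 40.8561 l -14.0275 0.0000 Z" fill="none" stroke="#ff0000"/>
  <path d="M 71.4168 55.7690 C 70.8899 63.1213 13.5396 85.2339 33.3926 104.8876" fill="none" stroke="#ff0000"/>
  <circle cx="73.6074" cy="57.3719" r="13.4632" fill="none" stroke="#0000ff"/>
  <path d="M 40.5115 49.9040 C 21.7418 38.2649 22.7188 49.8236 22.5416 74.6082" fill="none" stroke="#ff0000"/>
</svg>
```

G21
G90
G0 X56.2303 Y90.1540
M4 S346
G1 X70.2578 Y90.1540 F3489
G1 X70.2578 Y49.2979
G1 X56.2303 Y49.2979
G1 X56.2303 Y90.1540
M5
G0 X71.4168 Y63.3690
M4 S346
G1 X65.3541 Y57.3241 F3489
G1 X52.0870 Y48.5633
G1 X38.0489 Y37.9131
G1 X29.6730 Y26.1999
G1 X33.3926 Y14.2504
M5
G0 X87.0706 Y61.7661
M4 S554
G1 X84.4994 Y69.6796 F1818
G1 X77.7678 Y74.5704
G1 X69.4470 Y74.5704
G1 X62.7154 Y69.6796
G1 X60.1442 Y61.7661
G1 X62.7154 Y53.8526
G1 X69.4470 Y48.9618
G1 X77.7678 Y48.9618
G1 X84.4994 Y53.8526
G1 X87.0706 Y61.7661
M5
G0 X40.5115 Y69.2340
M4 S346
G1 X31.4521 Y73.5135 F3489
G1 X26.1286 Y72.7042
G1 X23.5379 Y67.2847
G1 X22.6766 Y57.7337
G1 X22.5416 Y44.5298
M5

Since the viewBox matches the mm dimensions, user units are millimetres directly. The only transform is the Y-flip y_m = 119.1380 − y_svg.

Shape 1 is a rectangle drawn with `<path>`. Its stroke #ff0000 means engrave at S346, F3489. After flipping Y the toolpath is (56.2303,90.1540) → (70.2578,90.1540) → (70.2578,49.2979) → (56.2303,49.2979) → (56.2303,90.1540), returning to the start.

Shape 2 is a cubic bezier drawn with `<path>`. Its stroke #ff0000 means engrave at S346, F3489. After flipping Y the toolpath is (71.4168,63.3690) → (65.3541,57.3241) → (52.0870,48.5633) → (38.0489,37.9131) → (29.6730,26.1999) → (33.3926,14.2504).

Shape 3 is a circle drawn with `<circle>`. Its stroke #0000ff means score at S554, F1818. After flipping Y the toolpath is (87.0706,61.7661) → (84.4994,69.6796) → (77.7678,74.5704) → (69.4470,74.5704) → (62.7154,69.6796) → (60.1442,61.7661) → (62.7154,53.8526) → (69.4470,48.9618) → (77.7678,48.9618) → (84.4994,53.8526) → (87.0706,61.7661), returning to the start.

Shape 4 is a cubic bezier drawn with `<path>`. Its stroke #ff0000 means engrave at S346, F3489. After flipping Y the toolpath is (40.5115,69.2340) → (31.4521,73.5135) → (26.1286,72.7042) → (23.5379,67.2847) → (22.6766,57.7337) → (22.5416,44.5298).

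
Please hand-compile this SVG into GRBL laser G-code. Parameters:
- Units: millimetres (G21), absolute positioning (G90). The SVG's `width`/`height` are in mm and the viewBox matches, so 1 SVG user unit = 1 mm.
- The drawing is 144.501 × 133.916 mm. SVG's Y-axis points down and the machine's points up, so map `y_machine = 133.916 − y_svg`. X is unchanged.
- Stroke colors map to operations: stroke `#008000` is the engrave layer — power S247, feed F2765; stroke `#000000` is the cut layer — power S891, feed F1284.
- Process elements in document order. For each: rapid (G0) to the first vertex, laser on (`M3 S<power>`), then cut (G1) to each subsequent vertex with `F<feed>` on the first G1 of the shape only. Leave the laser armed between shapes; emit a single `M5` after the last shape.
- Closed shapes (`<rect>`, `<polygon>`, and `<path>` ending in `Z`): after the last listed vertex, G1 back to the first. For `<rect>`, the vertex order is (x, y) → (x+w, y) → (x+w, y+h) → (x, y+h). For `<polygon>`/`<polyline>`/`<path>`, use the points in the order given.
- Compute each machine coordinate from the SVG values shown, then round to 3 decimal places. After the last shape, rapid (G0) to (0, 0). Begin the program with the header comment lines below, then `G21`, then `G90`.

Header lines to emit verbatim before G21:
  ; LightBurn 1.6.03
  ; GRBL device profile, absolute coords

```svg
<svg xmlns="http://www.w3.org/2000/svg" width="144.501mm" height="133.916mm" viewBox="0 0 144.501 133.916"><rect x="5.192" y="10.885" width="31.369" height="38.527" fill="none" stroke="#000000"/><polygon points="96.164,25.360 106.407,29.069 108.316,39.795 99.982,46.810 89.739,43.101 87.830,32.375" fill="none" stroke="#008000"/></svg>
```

; LightBurn 1.6.03
; GRBL device profile, absolute coords
G21
G90
G0 X5.192 Y123.031
M3 S891
G1 X36.561 Y123.031 F1284
G1 X36.561 Y84.504
G1 X5.192 Y84.504
G1 X5.192 Y123.031
G0 X96.164 Y108.556
M3 S247
G1 X106.407 Y104.847 F2765
G1 X108.316 Y94.121
G1 X99.982 Y87.106
G1 X89.739 Y90.815
G1 X87.830 Y101.541
G1 X96.164 Y108.556
M5
G0 X0.000 Y0.000

Since the viewBox matches the mm dimensions, user units are millimetres directly. The only transform is the Y-flip y_m = 133.916 − y_svg.

Shape 1 is a rectangle drawn with `<rect>`. Its stroke #000000 means cut at S891, F1284. After flipping Y the toolpath is (5.192,123.031) → (36.561,123.031) → (36.561,84.504) → (5.192,84.504) → (5.192,123.031), returning to the start.

Shape 2 is a regular polygon drawn with `<polygon>`. Its stroke #008000 means engrave at S247, F2765. After flipping Y the toolpath is (96.164,108.556) → (106.407,104.847) → (108.316,94.121) → (99.982,87.106) → (89.739,90.815) → (87.830,101.541) → (96.164,108.556), returning to the start.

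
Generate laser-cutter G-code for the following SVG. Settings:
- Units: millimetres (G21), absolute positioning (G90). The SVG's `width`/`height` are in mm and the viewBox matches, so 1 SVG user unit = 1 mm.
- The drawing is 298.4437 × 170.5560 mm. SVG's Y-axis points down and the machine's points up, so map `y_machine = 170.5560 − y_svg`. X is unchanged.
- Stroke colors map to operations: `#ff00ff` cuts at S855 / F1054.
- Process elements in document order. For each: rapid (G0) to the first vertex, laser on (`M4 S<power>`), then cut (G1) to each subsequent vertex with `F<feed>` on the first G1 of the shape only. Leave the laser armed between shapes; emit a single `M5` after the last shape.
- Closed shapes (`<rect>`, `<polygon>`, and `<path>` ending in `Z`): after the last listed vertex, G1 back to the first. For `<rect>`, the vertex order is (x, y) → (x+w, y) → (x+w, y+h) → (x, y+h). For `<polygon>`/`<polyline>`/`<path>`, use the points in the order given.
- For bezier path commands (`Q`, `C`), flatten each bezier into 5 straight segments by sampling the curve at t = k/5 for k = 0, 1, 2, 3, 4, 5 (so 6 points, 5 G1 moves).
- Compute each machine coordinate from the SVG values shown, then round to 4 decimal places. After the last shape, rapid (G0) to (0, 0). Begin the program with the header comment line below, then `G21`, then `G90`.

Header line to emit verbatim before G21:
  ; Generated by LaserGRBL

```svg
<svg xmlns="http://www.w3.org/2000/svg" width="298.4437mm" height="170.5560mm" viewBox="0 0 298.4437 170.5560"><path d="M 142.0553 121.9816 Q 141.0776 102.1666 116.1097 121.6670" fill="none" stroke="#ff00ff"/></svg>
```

; Generated by LaserGRBL
G21
G90
G0 X142.0553 Y48.5744
M4 S855
G1 X140.7046 Y54.9278 F1054
G1 X137.4347 Y58.1359
G1 X132.2456 Y58.1989
G1 X125.1373 Y55.1165
G1 X116.1097 Y48.8890
M5
G0 X0.0000 Y0.0000

viewBox `0 0 298.4437 170.5560` with mm width/height → 1 unit = 1 mm. Flip: y_m = 170.5560 − y_svg.

**Shape 1** — `<path>` quadratic bezier, stroke `#ff00ff` → cut (S855, F1054). Control points (SVG): P0=(142.0553,121.9816), P1=(141.0776,102.1666), P2=(116.1097,121.6670); sampled at t=k/5. Machine vertices: (142.0553,48.5744) → (140.7046,54.9278) → (137.4347,58.1359) → (132.2456,58.1989) → (125.1373,55.1165) → (116.1097,48.8890). Open path.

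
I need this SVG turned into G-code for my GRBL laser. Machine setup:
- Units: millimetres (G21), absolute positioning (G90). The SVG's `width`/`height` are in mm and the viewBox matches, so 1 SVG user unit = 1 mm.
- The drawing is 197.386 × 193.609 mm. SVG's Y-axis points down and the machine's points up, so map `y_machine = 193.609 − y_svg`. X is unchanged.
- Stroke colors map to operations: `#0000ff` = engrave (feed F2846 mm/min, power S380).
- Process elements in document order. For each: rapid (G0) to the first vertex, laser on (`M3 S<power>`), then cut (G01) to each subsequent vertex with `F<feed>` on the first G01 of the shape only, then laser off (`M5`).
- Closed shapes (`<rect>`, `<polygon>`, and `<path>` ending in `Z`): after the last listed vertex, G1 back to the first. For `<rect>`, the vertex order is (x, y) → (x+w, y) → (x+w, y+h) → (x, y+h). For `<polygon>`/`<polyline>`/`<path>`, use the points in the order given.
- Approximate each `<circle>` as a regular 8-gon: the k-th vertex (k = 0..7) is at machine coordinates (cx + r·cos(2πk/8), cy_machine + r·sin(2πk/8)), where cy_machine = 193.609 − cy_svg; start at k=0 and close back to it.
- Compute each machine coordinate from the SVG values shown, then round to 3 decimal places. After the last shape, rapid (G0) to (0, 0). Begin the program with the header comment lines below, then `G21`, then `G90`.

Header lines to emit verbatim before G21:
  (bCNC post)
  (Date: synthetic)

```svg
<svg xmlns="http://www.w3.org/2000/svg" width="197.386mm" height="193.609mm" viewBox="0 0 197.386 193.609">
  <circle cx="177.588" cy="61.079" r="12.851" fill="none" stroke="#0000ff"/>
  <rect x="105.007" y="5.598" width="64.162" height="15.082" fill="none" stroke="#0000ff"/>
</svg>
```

(bCNC post)
(Date: synthetic)
G21
G90
G0 X190.439 Y132.530
M3 S380
G01 X186.675 Y141.617 F2846
G01 X177.588 Y145.381
G01 X168.501 Y141.617
G01 X164.737 Y132.530
G01 X168.501 Y123.443
G01 X177.588 Y119.679
G01 X186.675 Y123.443
G01 X190.439 Y132.530
M5
G0 X105.007 Y188.011
M3 S380
G01 X169.169 Y188.011 F2846
G01 X169.169 Y172.929
G01 X105.007 Y172.929
G01 X105.007 Y188.011
M5
G0 X0.000 Y0.000

viewBox `0 0 197.386 193.609` with mm width/height → 1 unit = 1 mm. Flip: y_m = 193.609 − y_svg.

**Shape 1** — `<circle>` circle, stroke `#0000ff` → engrave (S380, F2846). Machine vertices: (190.439,132.530) → (186.675,141.617) → (177.588,145.381) → (168.501,141.617) → (164.737,132.530) → (168.501,123.443) → (177.588,119.679) → (186.675,123.443) → (190.439,132.530). Closed: final G1 returns to the first vertex.

**Shape 2** — `<rect>` rectangle, stroke `#0000ff` → engrave (S380, F2846). Machine vertices: (105.007,188.011) → (169.169,188.011) → (169.169,172.929) → (105.007,172.929) → (105.007,188.011). Closed: final G1 returns to the first vertex.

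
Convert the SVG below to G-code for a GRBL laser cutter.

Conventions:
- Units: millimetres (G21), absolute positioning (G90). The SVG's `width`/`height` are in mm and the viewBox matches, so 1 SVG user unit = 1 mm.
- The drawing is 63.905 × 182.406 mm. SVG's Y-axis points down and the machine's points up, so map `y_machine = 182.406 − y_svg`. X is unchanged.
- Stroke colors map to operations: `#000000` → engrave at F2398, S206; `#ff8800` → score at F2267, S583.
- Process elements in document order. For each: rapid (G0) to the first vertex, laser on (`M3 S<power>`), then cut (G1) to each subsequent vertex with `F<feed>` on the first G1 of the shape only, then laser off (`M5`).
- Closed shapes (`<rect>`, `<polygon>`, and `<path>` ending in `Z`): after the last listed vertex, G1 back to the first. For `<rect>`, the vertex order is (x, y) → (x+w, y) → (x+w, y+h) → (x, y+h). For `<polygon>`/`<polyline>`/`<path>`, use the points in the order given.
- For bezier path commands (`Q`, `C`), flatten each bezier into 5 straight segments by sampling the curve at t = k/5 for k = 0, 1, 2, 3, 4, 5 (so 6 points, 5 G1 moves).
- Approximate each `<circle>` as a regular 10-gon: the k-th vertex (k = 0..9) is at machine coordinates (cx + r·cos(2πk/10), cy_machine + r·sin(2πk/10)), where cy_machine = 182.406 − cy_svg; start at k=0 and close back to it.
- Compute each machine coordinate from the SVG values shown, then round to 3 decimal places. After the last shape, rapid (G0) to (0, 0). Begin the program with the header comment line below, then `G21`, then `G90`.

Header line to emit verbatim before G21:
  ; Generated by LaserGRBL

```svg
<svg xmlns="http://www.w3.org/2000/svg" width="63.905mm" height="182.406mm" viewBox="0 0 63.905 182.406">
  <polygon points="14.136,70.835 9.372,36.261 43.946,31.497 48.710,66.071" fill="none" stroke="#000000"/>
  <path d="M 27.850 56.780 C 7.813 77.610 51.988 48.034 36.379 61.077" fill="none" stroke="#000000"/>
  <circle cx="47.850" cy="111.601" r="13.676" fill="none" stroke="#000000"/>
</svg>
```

; Generated by LaserGRBL
G21
G90
G0 X14.136 Y111.571
M3 S206
G1 X9.372 Y146.145 F2398
G1 X43.946 Y150.909
G1 X48.710 Y116.335
G1 X14.136 Y111.571
M5
G0 X27.850 Y125.626
M3 S206
G1 X22.541 Y118.433 F2398
G1 X26.692 Y118.871
G1 X34.349 Y122.477
G1 X39.562 Y124.785
G1 X36.379 Y121.329
M5
G0 X61.526 Y70.805
M3 S206
G1 X58.914 Y78.844 F2398
G1 X52.076 Y83.812
G1 X43.624 Y83.812
G1 X36.786 Y78.844
G1 X34.174 Y70.805
G1 X36.786 Y62.766
G1 X43.624 Y57.798
G1 X52.076 Y57.798
G1 X58.914 Y62.766
G1 X61.526 Y70.805
M5
G0 X0.000 Y0.000

1 u = 1 mm; y_m = 182.406 − y.

[1] `<polygon>` regular polygon, #000000→engrave S206 F2398: (14.136,111.571) → (9.372,146.145) → (43.946,150.909) → (48.710,116.335) → (14.136,111.571) (closed)

[2] `<path>` cubic bezier, #000000→engrave S206 F2398: (27.850,125.626) → (22.541,118.433) → (26.692,118.871) → (34.349,122.477) → (39.562,124.785) → (36.379,121.329)

[3] `<circle>` circle, #000000→engrave S206 F2398: (61.526,70.805) → (58.914,78.844) → (52.076,83.812) → (43.624,83.812) → (36.786,78.844) → (34.174,70.805) → (36.786,62.766) → (43.624,57.798) → (52.076,57.798) → (58.914,62.766) → (61.526,70.805) (closed)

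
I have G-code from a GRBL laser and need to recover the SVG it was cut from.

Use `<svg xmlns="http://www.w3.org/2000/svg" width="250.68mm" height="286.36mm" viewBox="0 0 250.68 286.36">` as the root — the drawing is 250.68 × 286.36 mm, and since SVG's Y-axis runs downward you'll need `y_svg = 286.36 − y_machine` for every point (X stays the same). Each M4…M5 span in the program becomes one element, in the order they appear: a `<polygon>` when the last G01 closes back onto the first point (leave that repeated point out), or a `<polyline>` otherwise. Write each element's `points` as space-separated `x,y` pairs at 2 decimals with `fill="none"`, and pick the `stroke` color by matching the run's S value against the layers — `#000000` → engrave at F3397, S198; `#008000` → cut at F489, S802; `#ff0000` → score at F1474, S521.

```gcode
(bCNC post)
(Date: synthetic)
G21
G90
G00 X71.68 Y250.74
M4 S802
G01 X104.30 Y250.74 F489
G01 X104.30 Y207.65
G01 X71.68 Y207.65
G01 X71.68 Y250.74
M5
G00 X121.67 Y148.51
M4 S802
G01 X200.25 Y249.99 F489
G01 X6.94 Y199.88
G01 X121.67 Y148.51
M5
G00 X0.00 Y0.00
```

<svg xmlns="http://www.w3.org/2000/svg" width="250.68mm" height="286.36mm" viewBox="0 0 250.68 286.36">
  <polygon points="71.68,35.62 104.30,35.62 104.30,78.71 71.68,78.71" fill="none" stroke="#008000"/>
  <polygon points="121.67,137.85 200.25,36.37 6.94,86.48" fill="none" stroke="#008000"/>
</svg>

y_svg = 286.36 − y_m. Every run uses S802, so all elements get stroke `#008000` (cut).

[1] closed run; points: 71.68,35.62 104.30,35.62 104.30,78.71 71.68,78.71

[2] closed run; points: 121.67,137.85 200.25,36.37 6.94,86.48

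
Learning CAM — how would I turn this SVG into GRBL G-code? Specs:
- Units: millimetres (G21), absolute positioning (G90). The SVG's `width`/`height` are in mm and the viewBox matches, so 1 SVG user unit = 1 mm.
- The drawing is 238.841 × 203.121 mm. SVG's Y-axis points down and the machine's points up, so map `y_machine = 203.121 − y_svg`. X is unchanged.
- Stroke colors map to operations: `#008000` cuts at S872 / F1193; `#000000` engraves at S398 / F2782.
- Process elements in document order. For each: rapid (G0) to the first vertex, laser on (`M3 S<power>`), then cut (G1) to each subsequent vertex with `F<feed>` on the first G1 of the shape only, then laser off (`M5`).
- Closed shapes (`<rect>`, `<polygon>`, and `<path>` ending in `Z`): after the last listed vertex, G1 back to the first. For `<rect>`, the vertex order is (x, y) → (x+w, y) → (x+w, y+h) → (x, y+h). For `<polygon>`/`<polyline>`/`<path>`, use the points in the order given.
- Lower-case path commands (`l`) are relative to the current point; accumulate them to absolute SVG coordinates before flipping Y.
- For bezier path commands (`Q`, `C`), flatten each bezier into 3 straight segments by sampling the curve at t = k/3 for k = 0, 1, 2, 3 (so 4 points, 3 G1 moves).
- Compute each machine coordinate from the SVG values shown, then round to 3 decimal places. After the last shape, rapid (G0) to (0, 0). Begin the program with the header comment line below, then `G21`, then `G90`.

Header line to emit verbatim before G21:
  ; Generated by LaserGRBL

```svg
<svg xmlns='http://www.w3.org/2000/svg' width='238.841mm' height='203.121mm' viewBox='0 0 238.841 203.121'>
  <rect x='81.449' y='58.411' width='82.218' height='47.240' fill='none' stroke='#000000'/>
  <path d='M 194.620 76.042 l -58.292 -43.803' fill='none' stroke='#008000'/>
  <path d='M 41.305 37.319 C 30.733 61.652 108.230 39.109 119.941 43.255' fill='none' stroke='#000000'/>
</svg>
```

1 u = 1 mm; y_m = 203.121 − y.

[1] `<rect>` rectangle, #000000→engrave S398 F2782: (81.449,144.710) → (163.667,144.710) → (163.667,97.470) → (81.449,97.470) → (81.449,144.710) (closed)

[2] `<path>` line segment, #008000→cut S872 F1193: (194.620,127.079) → (136.328,170.882)

[3] `<path>` cubic bezier, #000000→engrave S398 F2782: (41.305,165.802) → (54.391,154.370) → (92.000,157.840) → (119.941,159.866)

; Generated by LaserGRBL
G21
G90
G0 X81.449 Y144.710
M3 S398
G1 X163.667 Y144.710 F2782
G1 X163.667 Y97.470
G1 X81.449 Y97.470
G1 X81.449 Y144.710
M5
G0 X194.620 Y127.079
M3 S872
G1 X136.328 Y170.882 F1193
M5
G0 X41.305 Y165.802
M3 S398
G1 X54.391 Y154.370 F2782
G1 X92.000 Y157.840
G1 X119.941 Y159.866
M5
G0 X0.000 Y0.000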